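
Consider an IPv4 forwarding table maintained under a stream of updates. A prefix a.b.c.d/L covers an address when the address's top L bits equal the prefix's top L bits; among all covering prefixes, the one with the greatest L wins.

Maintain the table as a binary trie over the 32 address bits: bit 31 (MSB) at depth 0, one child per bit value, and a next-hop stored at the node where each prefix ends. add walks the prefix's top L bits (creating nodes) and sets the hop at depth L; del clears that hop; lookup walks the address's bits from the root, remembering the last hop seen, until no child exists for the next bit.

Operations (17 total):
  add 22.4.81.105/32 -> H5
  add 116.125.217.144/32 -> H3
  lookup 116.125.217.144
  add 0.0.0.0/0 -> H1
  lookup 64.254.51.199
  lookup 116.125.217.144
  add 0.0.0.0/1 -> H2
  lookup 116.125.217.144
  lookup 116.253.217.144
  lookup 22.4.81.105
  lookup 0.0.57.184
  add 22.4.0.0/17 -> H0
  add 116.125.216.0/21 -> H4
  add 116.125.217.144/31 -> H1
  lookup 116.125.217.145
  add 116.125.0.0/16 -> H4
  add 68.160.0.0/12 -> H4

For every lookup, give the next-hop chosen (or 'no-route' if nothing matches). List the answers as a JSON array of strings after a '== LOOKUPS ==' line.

Process each operation:
  + 22.4.81.105/32 (H5) depth=32
  + 116.125.217.144/32 (H3) depth=32
  ? 116.125.217.144  path d0:-→d1:-→d2:-→d3:-→d4:-→d5:-→d6:-→d7:-→d8:-→d9:-→d10:-→d11:-→d12:-→d13:-→d14:-→d15:-→d16:-→d17:-→d18:-→d19:-→d20:-→d21:-→d22:-→d23:-→d24:-→d25:-→d26:-→d27:-→d28:-→d29:-→d30:-→d31:-→d32:H3  best=H3
  + 0.0.0.0/0 (H1) depth=0
  ? 64.254.51.199  path d0:H1→d1:-→d2:-  best=H1
  ? 116.125.217.144  path d0:H1→d1:-→d2:-→d3:-→d4:-→d5:-→d6:-→d7:-→d8:-→d9:-→d10:-→d11:-→d12:-→d13:-→d14:-→d15:-→d16:-→d17:-→d18:-→d19:-→d20:-→d21:-→d22:-→d23:-→d24:-→d25:-→d26:-→d27:-→d28:-→d29:-→d30:-→d31:-→d32:H3  best=H3
  + 0.0.0.0/1 (H2) depth=1
  ? 116.125.217.144  path d0:H1→d1:H2→d2:-→d3:-→d4:-→d5:-→d6:-→d7:-→d8:-→d9:-→d10:-→d11:-→d12:-→d13:-→d14:-→d15:-→d16:-→d17:-→d18:-→d19:-→d20:-→d21:-→d22:-→d23:-→d24:-→d25:-→d26:-→d27:-→d28:-→d29:-→d30:-→d31:-→d32:H3  best=H3
  ? 116.253.217.144  path d0:H1→d1:H2→d2:-→d3:-→d4:-→d5:-→d6:-→d7:-→d8:-  best=H2
  ? 22.4.81.105  path d0:H1→d1:H2→d2:-→d3:-→d4:-→d5:-→d6:-→d7:-→d8:-→d9:-→d10:-→d11:-→d12:-→d13:-→d14:-→d15:-→d16:-→d17:-→d18:-→d19:-→d20:-→d21:-→d22:-→d23:-→d24:-→d25:-→d26:-→d27:-→d28:-→d29:-→d30:-→d31:-→d32:H5  best=H5
  ? 0.0.57.184  path d0:H1→d1:H2→d2:-→d3:-  best=H2
  + 22.4.0.0/17 (H0) depth=17
  + 116.125.216.0/21 (H4) depth=21
  + 116.125.217.144/31 (H1) depth=31
  ? 116.125.217.145  path d0:H1→d1:H2→d2:-→d3:-→d4:-→d5:-→d6:-→d7:-→d8:-→d9:-→d10:-→d11:-→d12:-→d13:-→d14:-→d15:-→d16:-→d17:-→d18:-→d19:-→d20:-→d21:H4→d22:-→d23:-→d24:-→d25:-→d26:-→d27:-→d28:-→d29:-→d30:-→d31:H1  best=H1
  + 116.125.0.0/16 (H4) depth=16
  + 68.160.0.0/12 (H4) depth=12

== LOOKUPS ==
["H3","H1","H3","H3","H2","H5","H2","H1"]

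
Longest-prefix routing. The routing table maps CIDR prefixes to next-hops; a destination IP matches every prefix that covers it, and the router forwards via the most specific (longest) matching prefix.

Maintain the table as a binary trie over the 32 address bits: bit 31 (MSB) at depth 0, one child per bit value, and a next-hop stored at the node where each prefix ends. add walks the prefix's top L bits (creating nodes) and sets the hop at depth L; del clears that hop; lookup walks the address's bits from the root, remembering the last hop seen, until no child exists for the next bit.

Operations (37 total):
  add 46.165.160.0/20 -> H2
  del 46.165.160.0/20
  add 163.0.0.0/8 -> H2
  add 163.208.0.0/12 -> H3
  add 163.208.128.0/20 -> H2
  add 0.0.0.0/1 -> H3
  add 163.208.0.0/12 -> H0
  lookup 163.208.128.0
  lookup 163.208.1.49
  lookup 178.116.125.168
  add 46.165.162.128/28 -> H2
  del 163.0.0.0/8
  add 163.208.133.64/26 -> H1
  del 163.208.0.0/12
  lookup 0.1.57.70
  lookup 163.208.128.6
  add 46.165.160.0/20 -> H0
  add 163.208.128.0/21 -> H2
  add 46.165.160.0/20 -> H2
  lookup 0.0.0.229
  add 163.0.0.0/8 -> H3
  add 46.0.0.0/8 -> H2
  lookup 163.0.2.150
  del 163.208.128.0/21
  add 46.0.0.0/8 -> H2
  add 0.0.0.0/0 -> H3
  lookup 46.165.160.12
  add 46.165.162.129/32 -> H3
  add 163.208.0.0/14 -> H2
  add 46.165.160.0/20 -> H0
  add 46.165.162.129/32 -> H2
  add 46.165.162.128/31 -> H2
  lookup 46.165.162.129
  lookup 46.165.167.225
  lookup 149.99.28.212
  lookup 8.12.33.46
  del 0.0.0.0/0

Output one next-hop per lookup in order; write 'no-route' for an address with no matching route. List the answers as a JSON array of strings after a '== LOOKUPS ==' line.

Process each operation:
  + 46.165.160.0/20 (H2) depth=20
  del 46.165.160.0/20 (clear depth 20)
  + 163.0.0.0/8 (H2) depth=8
  + 163.208.0.0/12 (H3) depth=12
  + 163.208.128.0/20 (H2) depth=20
  + 0.0.0.0/1 (H3) depth=1
  + 163.208.0.0/12 (H0) depth=12
  lookup 163.208.128.0: bits 10100011110100001000 walk d0:-→d1:-→d2:-→d3:-→d4:-→d5:-→d6:-→d7:-→d8:H2→d9:-→d10:-→d11:-→d12:H0→d13:-→d14:-→d15:-→d16:-→d17:-→d18:-→d19:-→d20:H2 -> H2
  lookup 163.208.1.49: bits 1010001111010000 walk d0:-→d1:-→d2:-→d3:-→d4:-→d5:-→d6:-→d7:-→d8:H2→d9:-→d10:-→d11:-→d12:H0→d13:-→d14:-→d15:-→d16:- -> H0
  lookup 178.116.125.168: bits 101 walk d0:-→d1:-→d2:-→d3:- -> no-route
  + 46.165.162.128/28 (H2) depth=28
  del 163.0.0.0/8 (clear depth 8)
  + 163.208.133.64/26 (H1) depth=26
  del 163.208.0.0/12 (clear depth 12)
  lookup 0.1.57.70: bits 00 walk d0:-→d1:H3→d2:- -> H3
  lookup 163.208.128.6: bits 101000111101000010000 walk d0:-→d1:-→d2:-→d3:-→d4:-→d5:-→d6:-→d7:-→d8:-→d9:-→d10:-→d11:-→d12:-→d13:-→d14:-→d15:-→d16:-→d17:-→d18:-→d19:-→d20:H2→d21:- -> H2
  + 46.165.160.0/20 (H0) depth=20
  + 163.208.128.0/21 (H2) depth=21
  + 46.165.160.0/20 (H2) depth=20
  lookup 0.0.0.229: bits 00 walk d0:-→d1:H3→d2:- -> H3
  + 163.0.0.0/8 (H3) depth=8
  + 46.0.0.0/8 (H2) depth=8
  lookup 163.0.2.150: bits 10100011 walk d0:-→d1:-→d2:-→d3:-→d4:-→d5:-→d6:-→d7:-→d8:H3 -> H3
  del 163.208.128.0/21 (clear depth 21)
  + 46.0.0.0/8 (H2) depth=8
  + 0.0.0.0/0 (H3) depth=0
  lookup 46.165.160.12: bits 0010111010100101101000 walk d0:H3→d1:H3→d2:-→d3:-→d4:-→d5:-→d6:-→d7:-→d8:H2→d9:-→d10:-→d11:-→d12:-→d13:-→d14:-→d15:-→d16:-→d17:-→d18:-→d19:-→d20:H2→d21:-→d22:- -> H2
  + 46.165.162.129/32 (H3) depth=32
  + 163.208.0.0/14 (H2) depth=14
  + 46.165.160.0/20 (H0) depth=20
  + 46.165.162.129/32 (H2) depth=32
  + 46.165.162.128/31 (H2) depth=31
  lookup 46.165.162.129: bits 00101110101001011010001010000001 walk d0:H3→d1:H3→d2:-→d3:-→d4:-→d5:-→d6:-→d7:-→d8:H2→d9:-→d10:-→d11:-→d12:-→d13:-→d14:-→d15:-→d16:-→d17:-→d18:-→d19:-→d20:H0→d21:-→d22:-→d23:-→d24:-→d25:-→d26:-→d27:-→d28:H2→d29:-→d30:-→d31:H2→d32:H2 -> H2
  lookup 46.165.167.225: bits 001011101010010110100 walk d0:H3→d1:H3→d2:-→d3:-→d4:-→d5:-→d6:-→d7:-→d8:H2→d9:-→d10:-→d11:-→d12:-→d13:-→d14:-→d15:-→d16:-→d17:-→d18:-→d19:-→d20:H0→d21:- -> H0
  lookup 149.99.28.212: bits 10 walk d0:H3→d1:-→d2:- -> H3
  lookup 8.12.33.46: bits 00 walk d0:H3→d1:H3→d2:- -> H3
  del 0.0.0.0/0 (clear depth 0)

== LOOKUPS ==
["H2","H0","no-route","H3","H2","H3","H3","H2","H2","H0","H3","H3"]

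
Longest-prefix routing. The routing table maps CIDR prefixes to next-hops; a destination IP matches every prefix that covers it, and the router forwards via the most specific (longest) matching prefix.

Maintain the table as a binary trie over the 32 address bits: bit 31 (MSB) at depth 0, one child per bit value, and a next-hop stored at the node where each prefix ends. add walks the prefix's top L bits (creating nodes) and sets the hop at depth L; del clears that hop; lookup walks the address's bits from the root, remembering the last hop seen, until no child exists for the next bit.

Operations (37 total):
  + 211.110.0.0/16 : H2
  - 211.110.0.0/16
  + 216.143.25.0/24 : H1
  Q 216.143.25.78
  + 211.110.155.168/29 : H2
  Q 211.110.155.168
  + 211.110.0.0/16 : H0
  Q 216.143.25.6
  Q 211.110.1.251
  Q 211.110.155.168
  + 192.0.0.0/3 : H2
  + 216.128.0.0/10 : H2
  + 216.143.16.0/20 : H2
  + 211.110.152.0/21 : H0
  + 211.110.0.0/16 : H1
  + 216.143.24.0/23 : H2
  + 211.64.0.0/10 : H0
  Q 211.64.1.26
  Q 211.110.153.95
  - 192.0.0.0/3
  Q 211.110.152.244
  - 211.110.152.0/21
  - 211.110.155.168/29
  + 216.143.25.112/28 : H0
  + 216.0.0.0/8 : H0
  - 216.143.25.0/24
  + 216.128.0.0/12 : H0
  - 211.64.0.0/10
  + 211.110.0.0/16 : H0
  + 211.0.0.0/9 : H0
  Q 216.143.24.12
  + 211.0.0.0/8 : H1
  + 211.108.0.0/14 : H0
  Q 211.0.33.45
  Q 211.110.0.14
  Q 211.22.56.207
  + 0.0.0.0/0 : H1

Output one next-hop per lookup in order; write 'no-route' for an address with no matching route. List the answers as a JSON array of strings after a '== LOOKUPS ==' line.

Apply in order:
  add 211.110.0.0/16 -> H2 at depth 16
  del 211.110.0.0/16 (clear depth 16)
  add 216.143.25.0/24 -> H1 at depth 24
  lookup 216.143.25.78: bits 110110001000111100011001 walk d0:-→d1:-→d2:-→d3:-→d4:-→d5:-→d6:-→d7:-→d8:-→d9:-→d10:-→d11:-→d12:-→d13:-→d14:-→d15:-→d16:-→d17:-→d18:-→d19:-→d20:-→d21:-→d22:-→d23:-→d24:H1 -> H1
  add 211.110.155.168/29 -> H2 at depth 29
  lookup 211.110.155.168: bits 11010011011011101001101110101 walk d0:-→d1:-→d2:-→d3:-→d4:-→d5:-→d6:-→d7:-→d8:-→d9:-→d10:-→d11:-→d12:-→d13:-→d14:-→d15:-→d16:-→d17:-→d18:-→d19:-→d20:-→d21:-→d22:-→d23:-→d24:-→d25:-→d26:-→d27:-→d28:-→d29:H2 -> H2
  add 211.110.0.0/16 -> H0 at depth 16
  lookup 216.143.25.6: bits 110110001000111100011001 walk d0:-→d1:-→d2:-→d3:-→d4:-→d5:-→d6:-→d7:-→d8:-→d9:-→d10:-→d11:-→d12:-→d13:-→d14:-→d15:-→d16:-→d17:-→d18:-→d19:-→d20:-→d21:-→d22:-→d23:-→d24:H1 -> H1
  lookup 211.110.1.251: bits 1101001101101110 walk d0:-→d1:-→d2:-→d3:-→d4:-→d5:-→d6:-→d7:-→d8:-→d9:-→d10:-→d11:-→d12:-→d13:-→d14:-→d15:-→d16:H0 -> H0
  lookup 211.110.155.168: bits 11010011011011101001101110101 walk d0:-→d1:-→d2:-→d3:-→d4:-→d5:-→d6:-→d7:-→d8:-→d9:-→d10:-→d11:-→d12:-→d13:-→d14:-→d15:-→d16:H0→d17:-→d18:-→d19:-→d20:-→d21:-→d22:-→d23:-→d24:-→d25:-→d26:-→d27:-→d28:-→d29:H2 -> H2
  add 192.0.0.0/3 -> H2 at depth 3
  add 216.128.0.0/10 -> H2 at depth 10
  add 216.143.16.0/20 -> H2 at depth 20
  add 211.110.152.0/21 -> H0 at depth 21
  add 211.110.0.0/16 -> H1 at depth 16
  add 216.143.24.0/23 -> H2 at depth 23
  add 211.64.0.0/10 -> H0 at depth 10
  lookup 211.64.1.26: bits 1101001101 walk d0:-→d1:-→d2:-→d3:H2→d4:-→d5:-→d6:-→d7:-→d8:-→d9:-→d10:H0 -> H0
  lookup 211.110.153.95: bits 1101001101101110100110 walk d0:-→d1:-→d2:-→d3:H2→d4:-→d5:-→d6:-→d7:-→d8:-→d9:-→d10:H0→d11:-→d12:-→d13:-→d14:-→d15:-→d16:H1→d17:-→d18:-→d19:-→d20:-→d21:H0→d22:- -> H0
  del 192.0.0.0/3 (clear depth 3)
  lookup 211.110.152.244: bits 1101001101101110100110 walk d0:-→d1:-→d2:-→d3:-→d4:-→d5:-→d6:-→d7:-→d8:-→d9:-→d10:H0→d11:-→d12:-→d13:-→d14:-→d15:-→d16:H1→d17:-→d18:-→d19:-→d20:-→d21:H0→d22:- -> H0
  del 211.110.152.0/21 (clear depth 21)
  del 211.110.155.168/29 (clear depth 29)
  add 216.143.25.112/28 -> H0 at depth 28
  add 216.0.0.0/8 -> H0 at depth 8
  del 216.143.25.0/24 (clear depth 24)
  add 216.128.0.0/12 -> H0 at depth 12
  del 211.64.0.0/10 (clear depth 10)
  add 211.110.0.0/16 -> H0 at depth 16
  add 211.0.0.0/9 -> H0 at depth 9
  lookup 216.143.24.12: bits 11011000100011110001100 walk d0:-→d1:-→d2:-→d3:-→d4:-→d5:-→d6:-→d7:-→d8:H0→d9:-→d10:H2→d11:-→d12:H0→d13:-→d14:-→d15:-→d16:-→d17:-→d18:-→d19:-→d20:H2→d21:-→d22:-→d23:H2 -> H2
  add 211.0.0.0/8 -> H1 at depth 8
  add 211.108.0.0/14 -> H0 at depth 14
  lookup 211.0.33.45: bits 110100110 walk d0:-→d1:-→d2:-→d3:-→d4:-→d5:-→d6:-→d7:-→d8:H1→d9:H0 -> H0
  lookup 211.110.0.14: bits 1101001101101110 walk d0:-→d1:-→d2:-→d3:-→d4:-→d5:-→d6:-→d7:-→d8:H1→d9:H0→d10:-→d11:-→d12:-→d13:-→d14:H0→d15:-→d16:H0 -> H0
  lookup 211.22.56.207: bits 110100110 walk d0:-→d1:-→d2:-→d3:-→d4:-→d5:-→d6:-→d7:-→d8:H1→d9:H0 -> H0
  add 0.0.0.0/0 -> H1 at depth 0

== LOOKUPS ==
["H1","H2","H1","H0","H2","H0","H0","H0","H2","H0","H0","H0"]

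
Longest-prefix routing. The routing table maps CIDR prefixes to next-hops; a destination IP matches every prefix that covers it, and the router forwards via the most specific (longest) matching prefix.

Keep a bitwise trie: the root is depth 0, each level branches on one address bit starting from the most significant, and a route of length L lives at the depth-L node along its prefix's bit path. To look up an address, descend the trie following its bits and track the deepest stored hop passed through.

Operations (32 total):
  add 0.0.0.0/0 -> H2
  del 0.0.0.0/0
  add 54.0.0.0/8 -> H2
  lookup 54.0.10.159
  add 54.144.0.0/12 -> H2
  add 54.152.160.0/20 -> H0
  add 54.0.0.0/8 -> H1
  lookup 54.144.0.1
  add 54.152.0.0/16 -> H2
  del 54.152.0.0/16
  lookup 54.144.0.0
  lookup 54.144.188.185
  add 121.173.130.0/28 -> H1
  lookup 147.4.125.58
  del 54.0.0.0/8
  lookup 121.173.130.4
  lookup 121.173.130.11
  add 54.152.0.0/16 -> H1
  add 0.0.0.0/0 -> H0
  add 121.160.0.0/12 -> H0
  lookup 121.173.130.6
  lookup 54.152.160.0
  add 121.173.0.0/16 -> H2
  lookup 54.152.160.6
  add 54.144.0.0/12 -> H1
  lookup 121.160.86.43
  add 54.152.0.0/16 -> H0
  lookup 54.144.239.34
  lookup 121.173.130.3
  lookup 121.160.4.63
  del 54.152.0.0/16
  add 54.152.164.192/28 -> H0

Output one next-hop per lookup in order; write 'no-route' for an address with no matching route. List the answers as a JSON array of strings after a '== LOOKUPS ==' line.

Trace:
  add 0.0.0.0/0 -> H2 at depth 0
  - 0.0.0.0/0 clear@0
  add 54.0.0.0/8 -> H2 at depth 8
  ? 54.0.10.159  path d0:-→d1:-→d2:-→d3:-→d4:-→d5:-→d6:-→d7:-→d8:H2  best=H2
  add 54.144.0.0/12 -> H2 at depth 12
  add 54.152.160.0/20 -> H0 at depth 20
  add 54.0.0.0/8 -> H1 at depth 8
  ? 54.144.0.1  path d0:-→d1:-→d2:-→d3:-→d4:-→d5:-→d6:-→d7:-→d8:H1→d9:-→d10:-→d11:-→d12:H2  best=H2
  add 54.152.0.0/16 -> H2 at depth 16
  - 54.152.0.0/16 clear@16
  ? 54.144.0.0  path d0:-→d1:-→d2:-→d3:-→d4:-→d5:-→d6:-→d7:-→d8:H1→d9:-→d10:-→d11:-→d12:H2  best=H2
  ? 54.144.188.185  path d0:-→d1:-→d2:-→d3:-→d4:-→d5:-→d6:-→d7:-→d8:H1→d9:-→d10:-→d11:-→d12:H2  best=H2
  add 121.173.130.0/28 -> H1 at depth 28
  ? 147.4.125.58  path d0:-  best=no-route
  - 54.0.0.0/8 clear@8
  ? 121.173.130.4  path d0:-→d1:-→d2:-→d3:-→d4:-→d5:-→d6:-→d7:-→d8:-→d9:-→d10:-→d11:-→d12:-→d13:-→d14:-→d15:-→d16:-→d17:-→d18:-→d19:-→d20:-→d21:-→d22:-→d23:-→d24:-→d25:-→d26:-→d27:-→d28:H1  best=H1
  ? 121.173.130.11  path d0:-→d1:-→d2:-→d3:-→d4:-→d5:-→d6:-→d7:-→d8:-→d9:-→d10:-→d11:-→d12:-→d13:-→d14:-→d15:-→d16:-→d17:-→d18:-→d19:-→d20:-→d21:-→d22:-→d23:-→d24:-→d25:-→d26:-→d27:-→d28:H1  best=H1
  add 54.152.0.0/16 -> H1 at depth 16
  add 0.0.0.0/0 -> H0 at depth 0
  add 121.160.0.0/12 -> H0 at depth 12
  ? 121.173.130.6  path d0:H0→d1:-→d2:-→d3:-→d4:-→d5:-→d6:-→d7:-→d8:-→d9:-→d10:-→d11:-→d12:H0→d13:-→d14:-→d15:-→d16:-→d17:-→d18:-→d19:-→d20:-→d21:-→d22:-→d23:-→d24:-→d25:-→d26:-→d27:-→d28:H1  best=H1
  ? 54.152.160.0  path d0:H0→d1:-→d2:-→d3:-→d4:-→d5:-→d6:-→d7:-→d8:-→d9:-→d10:-→d11:-→d12:H2→d13:-→d14:-→d15:-→d16:H1→d17:-→d18:-→d19:-→d20:H0  best=H0
  add 121.173.0.0/16 -> H2 at depth 16
  ? 54.152.160.6  path d0:H0→d1:-→d2:-→d3:-→d4:-→d5:-→d6:-→d7:-→d8:-→d9:-→d10:-→d11:-→d12:H2→d13:-→d14:-→d15:-→d16:H1→d17:-→d18:-→d19:-→d20:H0  best=H0
  add 54.144.0.0/12 -> H1 at depth 12
  ? 121.160.86.43  path d0:H0→d1:-→d2:-→d3:-→d4:-→d5:-→d6:-→d7:-→d8:-→d9:-→d10:-→d11:-→d12:H0  best=H0
  add 54.152.0.0/16 -> H0 at depth 16
  ? 54.144.239.34  path d0:H0→d1:-→d2:-→d3:-→d4:-→d5:-→d6:-→d7:-→d8:-→d9:-→d10:-→d11:-→d12:H1  best=H1
  ? 121.173.130.3  path d0:H0→d1:-→d2:-→d3:-→d4:-→d5:-→d6:-→d7:-→d8:-→d9:-→d10:-→d11:-→d12:H0→d13:-→d14:-→d15:-→d16:H2→d17:-→d18:-→d19:-→d20:-→d21:-→d22:-→d23:-→d24:-→d25:-→d26:-→d27:-→d28:H1  best=H1
  ? 121.160.4.63  path d0:H0→d1:-→d2:-→d3:-→d4:-→d5:-→d6:-→d7:-→d8:-→d9:-→d10:-→d11:-→d12:H0  best=H0
  - 54.152.0.0/16 clear@16
  add 54.152.164.192/28 -> H0 at depth 28

== LOOKUPS ==
["H2","H2","H2","H2","no-route","H1","H1","H1","H0","H0","H0","H1","H1","H0"]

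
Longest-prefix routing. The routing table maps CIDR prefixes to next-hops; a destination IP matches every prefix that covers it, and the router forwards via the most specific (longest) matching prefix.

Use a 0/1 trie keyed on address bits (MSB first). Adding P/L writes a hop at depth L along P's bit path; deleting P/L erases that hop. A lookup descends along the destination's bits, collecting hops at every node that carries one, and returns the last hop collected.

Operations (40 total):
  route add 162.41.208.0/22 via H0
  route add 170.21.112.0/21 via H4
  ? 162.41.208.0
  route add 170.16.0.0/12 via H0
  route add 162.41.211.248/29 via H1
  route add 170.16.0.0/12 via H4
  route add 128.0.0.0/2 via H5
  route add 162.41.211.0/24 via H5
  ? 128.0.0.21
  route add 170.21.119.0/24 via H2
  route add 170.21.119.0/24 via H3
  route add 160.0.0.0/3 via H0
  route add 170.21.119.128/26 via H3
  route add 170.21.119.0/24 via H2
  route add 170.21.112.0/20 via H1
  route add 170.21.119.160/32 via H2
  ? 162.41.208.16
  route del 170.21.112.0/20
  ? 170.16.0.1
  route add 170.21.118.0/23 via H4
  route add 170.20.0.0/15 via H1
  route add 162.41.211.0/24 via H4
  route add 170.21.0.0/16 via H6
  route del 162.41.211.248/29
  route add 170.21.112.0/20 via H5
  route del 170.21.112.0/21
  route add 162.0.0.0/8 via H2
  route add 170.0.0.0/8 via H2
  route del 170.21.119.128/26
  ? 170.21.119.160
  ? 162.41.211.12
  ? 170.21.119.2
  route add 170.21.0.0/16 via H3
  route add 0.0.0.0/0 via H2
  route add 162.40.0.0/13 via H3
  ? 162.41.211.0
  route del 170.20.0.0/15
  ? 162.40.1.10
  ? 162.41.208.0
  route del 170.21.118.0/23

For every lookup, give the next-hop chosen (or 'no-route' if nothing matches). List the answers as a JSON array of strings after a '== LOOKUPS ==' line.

Apply in order:
  add 162.41.208.0/22 -> H0 at depth 22
  add 170.21.112.0/21 -> H4 at depth 21
  ? 162.41.208.0  path d0:-→d1:-→d2:-→d3:-→d4:-→d5:-→d6:-→d7:-→d8:-→d9:-→d10:-→d11:-→d12:-→d13:-→d14:-→d15:-→d16:-→d17:-→d18:-→d19:-→d20:-→d21:-→d22:H0  best=H0
  add 170.16.0.0/12 -> H0 at depth 12
  add 162.41.211.248/29 -> H1 at depth 29
  add 170.16.0.0/12 -> H4 at depth 12
  add 128.0.0.0/2 -> H5 at depth 2
  add 162.41.211.0/24 -> H5 at depth 24
  ? 128.0.0.21  path d0:-→d1:-→d2:H5  best=H5
  add 170.21.119.0/24 -> H2 at depth 24
  add 170.21.119.0/24 -> H3 at depth 24
  add 160.0.0.0/3 -> H0 at depth 3
  add 170.21.119.128/26 -> H3 at depth 26
  add 170.21.119.0/24 -> H2 at depth 24
  add 170.21.112.0/20 -> H1 at depth 20
  add 170.21.119.160/32 -> H2 at depth 32
  ? 162.41.208.16  path d0:-→d1:-→d2:H5→d3:H0→d4:-→d5:-→d6:-→d7:-→d8:-→d9:-→d10:-→d11:-→d12:-→d13:-→d14:-→d15:-→d16:-→d17:-→d18:-→d19:-→d20:-→d21:-→d22:H0  best=H0
  del 170.21.112.0/20 (clear depth 20)
  ? 170.16.0.1  path d0:-→d1:-→d2:H5→d3:H0→d4:-→d5:-→d6:-→d7:-→d8:-→d9:-→d10:-→d11:-→d12:H4→d13:-  best=H4
  add 170.21.118.0/23 -> H4 at depth 23
  add 170.20.0.0/15 -> H1 at depth 15
  add 162.41.211.0/24 -> H4 at depth 24
  add 170.21.0.0/16 -> H6 at depth 16
  del 162.41.211.248/29 (clear depth 29)
  add 170.21.112.0/20 -> H5 at depth 20
  del 170.21.112.0/21 (clear depth 21)
  add 162.0.0.0/8 -> H2 at depth 8
  add 170.0.0.0/8 -> H2 at depth 8
  del 170.21.119.128/26 (clear depth 26)
  ? 170.21.119.160  path d0:-→d1:-→d2:H5→d3:H0→d4:-→d5:-→d6:-→d7:-→d8:H2→d9:-→d10:-→d11:-→d12:H4→d13:-→d14:-→d15:H1→d16:H6→d17:-→d18:-→d19:-→d20:H5→d21:-→d22:-→d23:H4→d24:H2→d25:-→d26:-→d27:-→d28:-→d29:-→d30:-→d31:-→d32:H2  best=H2
  ? 162.41.211.12  path d0:-→d1:-→d2:H5→d3:H0→d4:-→d5:-→d6:-→d7:-→d8:H2→d9:-→d10:-→d11:-→d12:-→d13:-→d14:-→d15:-→d16:-→d17:-→d18:-→d19:-→d20:-→d21:-→d22:H0→d23:-→d24:H4  best=H4
  ? 170.21.119.2  path d0:-→d1:-→d2:H5→d3:H0→d4:-→d5:-→d6:-→d7:-→d8:H2→d9:-→d10:-→d11:-→d12:H4→d13:-→d14:-→d15:H1→d16:H6→d17:-→d18:-→d19:-→d20:H5→d21:-→d22:-→d23:H4→d24:H2  best=H2
  add 170.21.0.0/16 -> H3 at depth 16
  add 0.0.0.0/0 -> H2 at depth 0
  add 162.40.0.0/13 -> H3 at depth 13
  ? 162.41.211.0  path d0:H2→d1:-→d2:H5→d3:H0→d4:-→d5:-→d6:-→d7:-→d8:H2→d9:-→d10:-→d11:-→d12:-→d13:H3→d14:-→d15:-→d16:-→d17:-→d18:-→d19:-→d20:-→d21:-→d22:H0→d23:-→d24:H4  best=H4
  del 170.20.0.0/15 (clear depth 15)
  ? 162.40.1.10  path d0:H2→d1:-→d2:H5→d3:H0→d4:-→d5:-→d6:-→d7:-→d8:H2→d9:-→d10:-→d11:-→d12:-→d13:H3→d14:-→d15:-  best=H3
  ? 162.41.208.0  path d0:H2→d1:-→d2:H5→d3:H0→d4:-→d5:-→d6:-→d7:-→d8:H2→d9:-→d10:-→d11:-→d12:-→d13:H3→d14:-→d15:-→d16:-→d17:-→d18:-→d19:-→d20:-→d21:-→d22:H0  best=H0
  del 170.21.118.0/23 (clear depth 23)

== LOOKUPS ==
["H0","H5","H0","H4","H2","H4","H2","H4","H3","H0"]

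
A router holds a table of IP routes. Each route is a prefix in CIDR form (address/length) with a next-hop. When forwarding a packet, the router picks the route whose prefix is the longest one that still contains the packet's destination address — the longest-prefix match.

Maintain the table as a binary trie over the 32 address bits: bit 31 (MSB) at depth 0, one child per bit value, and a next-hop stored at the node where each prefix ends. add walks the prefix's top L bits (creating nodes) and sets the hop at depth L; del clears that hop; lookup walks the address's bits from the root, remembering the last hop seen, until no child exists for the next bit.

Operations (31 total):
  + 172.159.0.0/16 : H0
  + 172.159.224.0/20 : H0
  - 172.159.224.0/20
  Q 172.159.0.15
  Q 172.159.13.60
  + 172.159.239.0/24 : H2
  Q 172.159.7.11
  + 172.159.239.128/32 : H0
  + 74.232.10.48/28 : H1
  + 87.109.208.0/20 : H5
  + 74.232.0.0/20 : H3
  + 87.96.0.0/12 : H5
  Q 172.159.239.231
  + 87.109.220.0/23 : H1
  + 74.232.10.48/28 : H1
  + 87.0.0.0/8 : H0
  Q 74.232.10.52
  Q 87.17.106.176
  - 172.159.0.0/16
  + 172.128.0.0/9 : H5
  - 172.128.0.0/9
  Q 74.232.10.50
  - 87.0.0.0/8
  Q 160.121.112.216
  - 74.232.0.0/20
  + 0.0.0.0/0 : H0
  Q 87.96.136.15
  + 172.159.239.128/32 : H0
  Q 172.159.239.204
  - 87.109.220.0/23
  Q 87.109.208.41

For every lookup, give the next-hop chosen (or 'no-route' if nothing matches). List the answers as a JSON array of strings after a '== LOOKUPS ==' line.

Trace:
  + 172.159.0.0/16 (H0) depth=16
  + 172.159.224.0/20 (H0) depth=20
  del 172.159.224.0/20 (clear depth 20)
  lookup 172.159.0.15: bits 1010110010011111 walk d0:-→d1:-→d2:-→d3:-→d4:-→d5:-→d6:-→d7:-→d8:-→d9:-→d10:-→d11:-→d12:-→d13:-→d14:-→d15:-→d16:H0 -> H0
  lookup 172.159.13.60: bits 1010110010011111 walk d0:-→d1:-→d2:-→d3:-→d4:-→d5:-→d6:-→d7:-→d8:-→d9:-→d10:-→d11:-→d12:-→d13:-→d14:-→d15:-→d16:H0 -> H0
  + 172.159.239.0/24 (H2) depth=24
  lookup 172.159.7.11: bits 1010110010011111 walk d0:-→d1:-→d2:-→d3:-→d4:-→d5:-→d6:-→d7:-→d8:-→d9:-→d10:-→d11:-→d12:-→d13:-→d14:-→d15:-→d16:H0 -> H0
  + 172.159.239.128/32 (H0) depth=32
  + 74.232.10.48/28 (H1) depth=28
  + 87.109.208.0/20 (H5) depth=20
  + 74.232.0.0/20 (H3) depth=20
  + 87.96.0.0/12 (H5) depth=12
  lookup 172.159.239.231: bits 1010110010011111111011111 walk d0:-→d1:-→d2:-→d3:-→d4:-→d5:-→d6:-→d7:-→d8:-→d9:-→d10:-→d11:-→d12:-→d13:-→d14:-→d15:-→d16:H0→d17:-→d18:-→d19:-→d20:-→d21:-→d22:-→d23:-→d24:H2→d25:- -> H2
  + 87.109.220.0/23 (H1) depth=23
  + 74.232.10.48/28 (H1) depth=28
  + 87.0.0.0/8 (H0) depth=8
  lookup 74.232.10.52: bits 0100101011101000000010100011 walk d0:-→d1:-→d2:-→d3:-→d4:-→d5:-→d6:-→d7:-→d8:-→d9:-→d10:-→d11:-→d12:-→d13:-→d14:-→d15:-→d16:-→d17:-→d18:-→d19:-→d20:H3→d21:-→d22:-→d23:-→d24:-→d25:-→d26:-→d27:-→d28:H1 -> H1
  lookup 87.17.106.176: bits 010101110 walk d0:-→d1:-→d2:-→d3:-→d4:-→d5:-→d6:-→d7:-→d8:H0→d9:- -> H0
  del 172.159.0.0/16 (clear depth 16)
  + 172.128.0.0/9 (H5) depth=9
  del 172.128.0.0/9 (clear depth 9)
  lookup 74.232.10.50: bits 0100101011101000000010100011 walk d0:-→d1:-→d2:-→d3:-→d4:-→d5:-→d6:-→d7:-→d8:-→d9:-→d10:-→d11:-→d12:-→d13:-→d14:-→d15:-→d16:-→d17:-→d18:-→d19:-→d20:H3→d21:-→d22:-→d23:-→d24:-→d25:-→d26:-→d27:-→d28:H1 -> H1
  del 87.0.0.0/8 (clear depth 8)
  lookup 160.121.112.216: bits 1010 walk d0:-→d1:-→d2:-→d3:-→d4:- -> no-route
  del 74.232.0.0/20 (clear depth 20)
  + 0.0.0.0/0 (H0) depth=0
  lookup 87.96.136.15: bits 010101110110 walk d0:H0→d1:-→d2:-→d3:-→d4:-→d5:-→d6:-→d7:-→d8:-→d9:-→d10:-→d11:-→d12:H5 -> H5
  + 172.159.239.128/32 (H0) depth=32
  lookup 172.159.239.204: bits 1010110010011111111011111 walk d0:H0→d1:-→d2:-→d3:-→d4:-→d5:-→d6:-→d7:-→d8:-→d9:-→d10:-→d11:-→d12:-→d13:-→d14:-→d15:-→d16:-→d17:-→d18:-→d19:-→d20:-→d21:-→d22:-→d23:-→d24:H2→d25:- -> H2
  del 87.109.220.0/23 (clear depth 23)
  lookup 87.109.208.41: bits 01010111011011011101 walk d0:H0→d1:-→d2:-→d3:-→d4:-→d5:-→d6:-→d7:-→d8:-→d9:-→d10:-→d11:-→d12:H5→d13:-→d14:-→d15:-→d16:-→d17:-→d18:-→d19:-→d20:H5 -> H5

== LOOKUPS ==
["H0","H0","H0","H2","H1","H0","H1","no-route","H5","H2","H5"]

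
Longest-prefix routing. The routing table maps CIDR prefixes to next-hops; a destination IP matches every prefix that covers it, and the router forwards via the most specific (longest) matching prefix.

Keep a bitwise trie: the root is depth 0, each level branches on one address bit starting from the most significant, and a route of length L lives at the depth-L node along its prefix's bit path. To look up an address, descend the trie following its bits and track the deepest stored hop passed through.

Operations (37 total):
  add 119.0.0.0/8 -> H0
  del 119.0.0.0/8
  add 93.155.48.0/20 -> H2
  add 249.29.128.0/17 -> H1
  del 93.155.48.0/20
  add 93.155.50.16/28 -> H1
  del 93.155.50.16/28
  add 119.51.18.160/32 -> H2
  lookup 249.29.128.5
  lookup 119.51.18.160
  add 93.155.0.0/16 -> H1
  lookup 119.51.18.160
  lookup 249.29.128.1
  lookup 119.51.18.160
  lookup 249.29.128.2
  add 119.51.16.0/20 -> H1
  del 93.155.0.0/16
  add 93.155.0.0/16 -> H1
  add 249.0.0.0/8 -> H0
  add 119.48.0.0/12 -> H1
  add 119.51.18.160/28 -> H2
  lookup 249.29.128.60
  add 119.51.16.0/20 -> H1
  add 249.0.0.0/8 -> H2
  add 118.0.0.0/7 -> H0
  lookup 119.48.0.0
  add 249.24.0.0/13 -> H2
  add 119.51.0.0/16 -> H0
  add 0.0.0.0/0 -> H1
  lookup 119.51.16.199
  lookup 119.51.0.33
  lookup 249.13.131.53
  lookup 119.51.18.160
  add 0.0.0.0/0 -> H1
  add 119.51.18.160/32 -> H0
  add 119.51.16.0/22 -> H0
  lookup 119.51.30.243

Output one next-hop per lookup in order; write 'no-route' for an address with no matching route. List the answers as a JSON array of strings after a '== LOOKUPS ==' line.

Process each operation:
  add 119.0.0.0/8 -> H0 at depth 8
  - 119.0.0.0/8 clear@8
  add 93.155.48.0/20 -> H2 at depth 20
  add 249.29.128.0/17 -> H1 at depth 17
  - 93.155.48.0/20 clear@20
  add 93.155.50.16/28 -> H1 at depth 28
  - 93.155.50.16/28 clear@28
  add 119.51.18.160/32 -> H2 at depth 32
  Q 249.29.128.5: descend 11111001000111011 ; hops seen [H1] ; pick H1
  Q 119.51.18.160: descend 01110111001100110001001010100000 ; hops seen [H2] ; pick H2
  add 93.155.0.0/16 -> H1 at depth 16
  Q 119.51.18.160: descend 01110111001100110001001010100000 ; hops seen [H2] ; pick H2
  Q 249.29.128.1: descend 11111001000111011 ; hops seen [H1] ; pick H1
  Q 119.51.18.160: descend 01110111001100110001001010100000 ; hops seen [H2] ; pick H2
  Q 249.29.128.2: descend 11111001000111011 ; hops seen [H1] ; pick H1
  add 119.51.16.0/20 -> H1 at depth 20
  - 93.155.0.0/16 clear@16
  add 93.155.0.0/16 -> H1 at depth 16
  add 249.0.0.0/8 -> H0 at depth 8
  add 119.48.0.0/12 -> H1 at depth 12
  add 119.51.18.160/28 -> H2 at depth 28
  Q 249.29.128.60: descend 11111001000111011 ; hops seen [H0,H1] ; pick H1
  add 119.51.16.0/20 -> H1 at depth 20
  add 249.0.0.0/8 -> H2 at depth 8
  add 118.0.0.0/7 -> H0 at depth 7
  Q 119.48.0.0: descend 01110111001100 ; hops seen [H0,H1] ; pick H1
  add 249.24.0.0/13 -> H2 at depth 13
  add 119.51.0.0/16 -> H0 at depth 16
  add 0.0.0.0/0 -> H1 at depth 0
  Q 119.51.16.199: descend 0111011100110011000100 ; hops seen [H1,H0,H1,H0,H1] ; pick H1
  Q 119.51.0.33: descend 0111011100110011000 ; hops seen [H1,H0,H1,H0] ; pick H0
  Q 249.13.131.53: descend 11111001000 ; hops seen [H1,H2] ; pick H2
  Q 119.51.18.160: descend 01110111001100110001001010100000 ; hops seen [H1,H0,H1,H0,H1,H2,H2] ; pick H2
  add 0.0.0.0/0 -> H1 at depth 0
  add 119.51.18.160/32 -> H0 at depth 32
  add 119.51.16.0/22 -> H0 at depth 22
  Q 119.51.30.243: descend 01110111001100110001 ; hops seen [H1,H0,H1,H0,H1] ; pick H1

== LOOKUPS ==
["H1","H2","H2","H1","H2","H1","H1","H1","H1","H0","H2","H2","H1"]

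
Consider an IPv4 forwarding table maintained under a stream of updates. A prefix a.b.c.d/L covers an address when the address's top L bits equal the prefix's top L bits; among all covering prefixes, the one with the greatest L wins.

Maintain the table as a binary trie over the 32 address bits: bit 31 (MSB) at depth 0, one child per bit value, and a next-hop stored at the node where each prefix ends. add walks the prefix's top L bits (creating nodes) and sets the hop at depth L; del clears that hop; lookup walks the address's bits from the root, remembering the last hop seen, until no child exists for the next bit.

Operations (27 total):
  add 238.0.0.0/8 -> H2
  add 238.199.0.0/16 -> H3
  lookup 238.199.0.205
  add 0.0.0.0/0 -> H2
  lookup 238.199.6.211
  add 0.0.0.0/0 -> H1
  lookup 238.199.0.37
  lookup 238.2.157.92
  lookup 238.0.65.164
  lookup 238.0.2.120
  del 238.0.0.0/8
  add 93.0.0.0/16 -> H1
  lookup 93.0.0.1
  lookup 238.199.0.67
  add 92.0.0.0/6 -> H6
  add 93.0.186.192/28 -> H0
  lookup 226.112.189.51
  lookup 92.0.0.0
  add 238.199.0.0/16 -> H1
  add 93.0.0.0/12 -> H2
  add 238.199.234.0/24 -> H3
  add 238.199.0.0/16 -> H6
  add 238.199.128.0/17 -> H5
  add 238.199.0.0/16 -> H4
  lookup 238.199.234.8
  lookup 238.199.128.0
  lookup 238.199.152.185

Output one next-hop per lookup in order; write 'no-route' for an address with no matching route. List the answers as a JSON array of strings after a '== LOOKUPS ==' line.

Apply in order:
  + 238.0.0.0/8 (H2) depth=8
  + 238.199.0.0/16 (H3) depth=16
  Q 238.199.0.205: descend 1110111011000111 ; hops seen [H2,H3] ; pick H3
  + 0.0.0.0/0 (H2) depth=0
  Q 238.199.6.211: descend 1110111011000111 ; hops seen [H2,H2,H3] ; pick H3
  + 0.0.0.0/0 (H1) depth=0
  Q 238.199.0.37: descend 1110111011000111 ; hops seen [H1,H2,H3] ; pick H3
  Q 238.2.157.92: descend 11101110 ; hops seen [H1,H2] ; pick H2
  Q 238.0.65.164: descend 11101110 ; hops seen [H1,H2] ; pick H2
  Q 238.0.2.120: descend 11101110 ; hops seen [H1,H2] ; pick H2
  - 238.0.0.0/8 clear@8
  + 93.0.0.0/16 (H1) depth=16
  Q 93.0.0.1: descend 0101110100000000 ; hops seen [H1,H1] ; pick H1
  Q 238.199.0.67: descend 1110111011000111 ; hops seen [H1,H3] ; pick H3
  + 92.0.0.0/6 (H6) depth=6
  + 93.0.186.192/28 (H0) depth=28
  Q 226.112.189.51: descend 1110 ; hops seen [H1] ; pick H1
  Q 92.0.0.0: descend 0101110 ; hops seen [H1,H6] ; pick H6
  + 238.199.0.0/16 (H1) depth=16
  + 93.0.0.0/12 (H2) depth=12
  + 238.199.234.0/24 (H3) depth=24
  + 238.199.0.0/16 (H6) depth=16
  + 238.199.128.0/17 (H5) depth=17
  + 238.199.0.0/16 (H4) depth=16
  Q 238.199.234.8: descend 111011101100011111101010 ; hops seen [H1,H4,H5,H3] ; pick H3
  Q 238.199.128.0: descend 11101110110001111 ; hops seen [H1,H4,H5] ; pick H5
  Q 238.199.152.185: descend 11101110110001111 ; hops seen [H1,H4,H5] ; pick H5

== LOOKUPS ==
["H3","H3","H3","H2","H2","H2","H1","H3","H1","H6","H3","H5","H5"]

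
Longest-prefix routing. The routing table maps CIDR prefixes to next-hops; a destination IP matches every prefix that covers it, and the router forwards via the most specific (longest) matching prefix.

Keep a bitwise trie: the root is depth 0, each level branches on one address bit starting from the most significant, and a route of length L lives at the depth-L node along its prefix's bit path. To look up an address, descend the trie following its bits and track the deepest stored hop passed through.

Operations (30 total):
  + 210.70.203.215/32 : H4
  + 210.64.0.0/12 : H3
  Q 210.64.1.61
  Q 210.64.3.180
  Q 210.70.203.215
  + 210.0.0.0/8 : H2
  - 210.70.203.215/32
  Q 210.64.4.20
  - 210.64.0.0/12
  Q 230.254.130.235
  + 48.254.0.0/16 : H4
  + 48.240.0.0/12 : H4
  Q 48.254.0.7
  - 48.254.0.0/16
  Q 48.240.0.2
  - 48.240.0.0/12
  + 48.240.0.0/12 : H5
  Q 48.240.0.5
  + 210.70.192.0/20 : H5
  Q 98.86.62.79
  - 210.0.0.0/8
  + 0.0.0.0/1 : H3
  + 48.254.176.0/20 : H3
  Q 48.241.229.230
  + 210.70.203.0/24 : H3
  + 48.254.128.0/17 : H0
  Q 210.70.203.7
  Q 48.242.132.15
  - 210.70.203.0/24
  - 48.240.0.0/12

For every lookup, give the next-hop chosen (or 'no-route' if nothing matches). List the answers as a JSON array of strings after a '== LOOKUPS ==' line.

Trace:
  add 210.70.203.215/32 -> H4 at depth 32
  add 210.64.0.0/12 -> H3 at depth 12
  ? 210.64.1.61  path d0:-→d1:-→d2:-→d3:-→d4:-→d5:-→d6:-→d7:-→d8:-→d9:-→d10:-→d11:-→d12:H3→d13:-  best=H3
  ? 210.64.3.180  path d0:-→d1:-→d2:-→d3:-→d4:-→d5:-→d6:-→d7:-→d8:-→d9:-→d10:-→d11:-→d12:H3→d13:-  best=H3
  ? 210.70.203.215  path d0:-→d1:-→d2:-→d3:-→d4:-→d5:-→d6:-→d7:-→d8:-→d9:-→d10:-→d11:-→d12:H3→d13:-→d14:-→d15:-→d16:-→d17:-→d18:-→d19:-→d20:-→d21:-→d22:-→d23:-→d24:-→d25:-→d26:-→d27:-→d28:-→d29:-→d30:-→d31:-→d32:H4  best=H4
  add 210.0.0.0/8 -> H2 at depth 8
  del 210.70.203.215/32 (clear depth 32)
  ? 210.64.4.20  path d0:-→d1:-→d2:-→d3:-→d4:-→d5:-→d6:-→d7:-→d8:H2→d9:-→d10:-→d11:-→d12:H3→d13:-  best=H3
  del 210.64.0.0/12 (clear depth 12)
  ? 230.254.130.235  path d0:-→d1:-→d2:-  best=no-route
  add 48.254.0.0/16 -> H4 at depth 16
  add 48.240.0.0/12 -> H4 at depth 12
  ? 48.254.0.7  path d0:-→d1:-→d2:-→d3:-→d4:-→d5:-→d6:-→d7:-→d8:-→d9:-→d10:-→d11:-→d12:H4→d13:-→d14:-→d15:-→d16:H4  best=H4
  del 48.254.0.0/16 (clear depth 16)
  ? 48.240.0.2  path d0:-→d1:-→d2:-→d3:-→d4:-→d5:-→d6:-→d7:-→d8:-→d9:-→d10:-→d11:-→d12:H4  best=H4
  del 48.240.0.0/12 (clear depth 12)
  add 48.240.0.0/12 -> H5 at depth 12
  ? 48.240.0.5  path d0:-→d1:-→d2:-→d3:-→d4:-→d5:-→d6:-→d7:-→d8:-→d9:-→d10:-→d11:-→d12:H5  best=H5
  add 210.70.192.0/20 -> H5 at depth 20
  ? 98.86.62.79  path d0:-→d1:-  best=no-route
  del 210.0.0.0/8 (clear depth 8)
  add 0.0.0.0/1 -> H3 at depth 1
  add 48.254.176.0/20 -> H3 at depth 20
  ? 48.241.229.230  path d0:-→d1:H3→d2:-→d3:-→d4:-→d5:-→d6:-→d7:-→d8:-→d9:-→d10:-→d11:-→d12:H5  best=H5
  add 210.70.203.0/24 -> H3 at depth 24
  add 48.254.128.0/17 -> H0 at depth 17
  ? 210.70.203.7  path d0:-→d1:-→d2:-→d3:-→d4:-→d5:-→d6:-→d7:-→d8:-→d9:-→d10:-→d11:-→d12:-→d13:-→d14:-→d15:-→d16:-→d17:-→d18:-→d19:-→d20:H5→d21:-→d22:-→d23:-→d24:H3  best=H3
  ? 48.242.132.15  path d0:-→d1:H3→d2:-→d3:-→d4:-→d5:-→d6:-→d7:-→d8:-→d9:-→d10:-→d11:-→d12:H5  best=H5
  del 210.70.203.0/24 (clear depth 24)
  del 48.240.0.0/12 (clear depth 12)

== LOOKUPS ==
["H3","H3","H4","H3","no-route","H4","H4","H5","no-route","H5","H3","H5"]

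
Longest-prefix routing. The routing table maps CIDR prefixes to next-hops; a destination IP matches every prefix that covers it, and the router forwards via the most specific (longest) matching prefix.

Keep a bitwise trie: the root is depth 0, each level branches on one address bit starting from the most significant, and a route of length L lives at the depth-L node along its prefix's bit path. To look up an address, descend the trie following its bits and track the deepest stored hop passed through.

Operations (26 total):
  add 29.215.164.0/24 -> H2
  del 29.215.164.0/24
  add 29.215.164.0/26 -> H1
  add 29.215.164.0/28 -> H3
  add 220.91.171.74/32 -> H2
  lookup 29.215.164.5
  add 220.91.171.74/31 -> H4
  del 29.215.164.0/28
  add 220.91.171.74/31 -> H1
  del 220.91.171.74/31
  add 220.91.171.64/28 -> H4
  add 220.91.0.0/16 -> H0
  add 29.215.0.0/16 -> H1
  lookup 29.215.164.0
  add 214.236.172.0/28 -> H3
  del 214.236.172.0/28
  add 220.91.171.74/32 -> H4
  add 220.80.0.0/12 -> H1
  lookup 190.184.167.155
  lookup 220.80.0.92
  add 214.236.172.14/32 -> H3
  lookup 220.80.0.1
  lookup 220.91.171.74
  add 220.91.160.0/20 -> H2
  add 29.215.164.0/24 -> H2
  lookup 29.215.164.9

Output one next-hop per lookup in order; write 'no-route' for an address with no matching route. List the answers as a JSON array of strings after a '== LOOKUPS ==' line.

Trace:
  + 29.215.164.0/24 (H2) depth=24
  - 29.215.164.0/24 clear@24
  + 29.215.164.0/26 (H1) depth=26
  + 29.215.164.0/28 (H3) depth=28
  + 220.91.171.74/32 (H2) depth=32
  Q 29.215.164.5: descend 0001110111010111101001000000 ; hops seen [H1,H3] ; pick H3
  + 220.91.171.74/31 (H4) depth=31
  - 29.215.164.0/28 clear@28
  + 220.91.171.74/31 (H1) depth=31
  - 220.91.171.74/31 clear@31
  + 220.91.171.64/28 (H4) depth=28
  + 220.91.0.0/16 (H0) depth=16
  + 29.215.0.0/16 (H1) depth=16
  Q 29.215.164.0: descend 0001110111010111101001000000 ; hops seen [H1,H1] ; pick H1
  + 214.236.172.0/28 (H3) depth=28
  - 214.236.172.0/28 clear@28
  + 220.91.171.74/32 (H4) depth=32
  + 220.80.0.0/12 (H1) depth=12
  Q 190.184.167.155: descend 1 ; hops seen [∅] ; pick no-route
  Q 220.80.0.92: descend 110111000101 ; hops seen [H1] ; pick H1
  + 214.236.172.14/32 (H3) depth=32
  Q 220.80.0.1: descend 110111000101 ; hops seen [H1] ; pick H1
  Q 220.91.171.74: descend 11011100010110111010101101001010 ; hops seen [H1,H0,H4,H4] ; pick H4
  + 220.91.160.0/20 (H2) depth=20
  + 29.215.164.0/24 (H2) depth=24
  Q 29.215.164.9: descend 0001110111010111101001000000 ; hops seen [H1,H2,H1] ; pick H1

== LOOKUPS ==
["H3","H1","no-route","H1","H1","H4","H1"]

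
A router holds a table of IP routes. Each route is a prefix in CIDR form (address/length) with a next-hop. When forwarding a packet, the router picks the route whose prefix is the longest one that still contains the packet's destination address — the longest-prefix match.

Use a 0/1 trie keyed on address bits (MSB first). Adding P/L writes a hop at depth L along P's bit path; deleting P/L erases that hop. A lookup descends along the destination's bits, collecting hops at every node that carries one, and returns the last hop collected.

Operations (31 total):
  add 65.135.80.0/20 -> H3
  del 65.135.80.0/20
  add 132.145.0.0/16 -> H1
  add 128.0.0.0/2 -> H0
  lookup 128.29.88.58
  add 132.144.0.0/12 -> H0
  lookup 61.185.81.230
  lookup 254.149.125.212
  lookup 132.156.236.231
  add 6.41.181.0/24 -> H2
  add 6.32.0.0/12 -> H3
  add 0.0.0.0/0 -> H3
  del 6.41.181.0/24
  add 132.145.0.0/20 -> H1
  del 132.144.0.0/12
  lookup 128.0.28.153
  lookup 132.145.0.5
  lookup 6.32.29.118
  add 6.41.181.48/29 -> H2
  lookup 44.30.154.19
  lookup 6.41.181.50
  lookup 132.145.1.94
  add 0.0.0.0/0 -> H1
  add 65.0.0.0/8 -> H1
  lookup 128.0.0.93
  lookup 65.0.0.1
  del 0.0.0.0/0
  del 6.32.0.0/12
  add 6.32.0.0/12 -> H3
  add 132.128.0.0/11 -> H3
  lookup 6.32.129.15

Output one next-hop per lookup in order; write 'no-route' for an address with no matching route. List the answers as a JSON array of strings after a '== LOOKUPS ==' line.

Process each operation:
  + 65.135.80.0/20 (H3) depth=20
  - 65.135.80.0/20 clear@20
  + 132.145.0.0/16 (H1) depth=16
  + 128.0.0.0/2 (H0) depth=2
  Q 128.29.88.58: descend 10000 ; hops seen [H0] ; pick H0
  + 132.144.0.0/12 (H0) depth=12
  Q 61.185.81.230: descend 0 ; hops seen [∅] ; pick no-route
  Q 254.149.125.212: descend 1 ; hops seen [∅] ; pick no-route
  Q 132.156.236.231: descend 100001001001 ; hops seen [H0,H0] ; pick H0
  + 6.41.181.0/24 (H2) depth=24
  + 6.32.0.0/12 (H3) depth=12
  + 0.0.0.0/0 (H3) depth=0
  - 6.41.181.0/24 clear@24
  + 132.145.0.0/20 (H1) depth=20
  - 132.144.0.0/12 clear@12
  Q 128.0.28.153: descend 10000 ; hops seen [H3,H0] ; pick H0
  Q 132.145.0.5: descend 10000100100100010000 ; hops seen [H3,H0,H1,H1] ; pick H1
  Q 6.32.29.118: descend 000001100010 ; hops seen [H3,H3] ; pick H3
  + 6.41.181.48/29 (H2) depth=29
  Q 44.30.154.19: descend 00 ; hops seen [H3] ; pick H3
  Q 6.41.181.50: descend 00000110001010011011010100110 ; hops seen [H3,H3,H2] ; pick H2
  Q 132.145.1.94: descend 10000100100100010000 ; hops seen [H3,H0,H1,H1] ; pick H1
  + 0.0.0.0/0 (H1) depth=0
  + 65.0.0.0/8 (H1) depth=8
  Q 128.0.0.93: descend 10000 ; hops seen [H1,H0] ; pick H0
  Q 65.0.0.1: descend 01000001 ; hops seen [H1,H1] ; pick H1
  - 0.0.0.0/0 clear@0
  - 6.32.0.0/12 clear@12
  + 6.32.0.0/12 (H3) depth=12
  + 132.128.0.0/11 (H3) depth=11
  Q 6.32.129.15: descend 000001100010 ; hops seen [H3] ; pick H3

== LOOKUPS ==
["H0","no-route","no-route","H0","H0","H1","H3","H3","H2","H1","H0","H1","H3"]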